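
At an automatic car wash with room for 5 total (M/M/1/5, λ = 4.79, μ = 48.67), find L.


ρ = 4.79/48.67 = 0.09842
L = ρ[1 − (K+1)ρ^K + Kρ^(K+1)] / [(1−ρ)(1−ρ^(K+1))]
Numerator: 0.09842·(1 − 6·0.000009234 + 5·0.0000009088) = 0.098413
Denominator: (0.9016)·(0.999999) = 0.901581
L = 0.098413/0.901581 = 0.1092

Final: 0.1092


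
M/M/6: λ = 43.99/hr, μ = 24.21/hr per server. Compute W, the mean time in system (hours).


a = 1.8170; ρ = 0.3028; P₀ = 0.162376
Lq = P₀·a^c·ρ/(c!(1−ρ)²) = 0.005057
Wq = Lq/λ = 0.005057/43.99 = 0.0001150 hr
W = Wq + 1/μ = 0.0001150 + 0.04131 = 0.04142 hr

Final: 0.04142 hr


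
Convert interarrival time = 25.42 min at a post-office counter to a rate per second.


λ = 1/(interarrival time) in consistent units.
1 second = 0.0166667 min, so λ = 0.0166667/25.42 = 0.0006557 per second

Final: 0.0006557 /sec


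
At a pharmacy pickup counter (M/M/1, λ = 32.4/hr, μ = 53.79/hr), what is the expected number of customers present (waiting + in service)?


ρ = λ/μ = 32.4/53.79 = 0.6023
L = ρ/(1−ρ) = 0.6023/(1 − 0.6023) = 0.6023/0.3977 = 1.5147

Final: 1.5147


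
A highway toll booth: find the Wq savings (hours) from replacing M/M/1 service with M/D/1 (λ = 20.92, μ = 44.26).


ρ = 20.92/44.26 = 0.4727
Wq(M/M/1) = ρ/(μ−λ) = 0.4727/23.34 = 0.02025 hr
Wq(M/D/1) = ρ/(2(μ−λ)) = 0.01013 hr
Savings = 0.02025 − 0.01013 = 0.01013 hr

Final: 0.01013 hr


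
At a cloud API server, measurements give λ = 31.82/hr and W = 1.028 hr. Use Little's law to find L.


L = λW = 31.82·1.028 = 32.7110

Final: 32.7110


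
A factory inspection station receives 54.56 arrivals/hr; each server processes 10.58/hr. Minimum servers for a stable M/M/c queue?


Stability requires cμ > λ ⇔ c > λ/μ.
λ/μ = 54.56/10.58 = 5.1569
Minimum integer c = ⌊5.1569⌋ + 1 = 6
Check: 6·10.58 = 63.48 > 54.56, while 5·10.58 = 52.90 ≤ 54.56

Final: 6 servers


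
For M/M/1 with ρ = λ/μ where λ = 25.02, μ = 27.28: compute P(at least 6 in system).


ρ = 25.02/27.28 = 0.9172
P(N ≥ n) = ρ^n = 0.9172^6 = 0.595193

Final: 0.595193


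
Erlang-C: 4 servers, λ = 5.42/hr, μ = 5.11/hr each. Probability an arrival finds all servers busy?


a = λ/μ = 1.0607; ρ = a/4 = 0.2652
P₀ = 0.345565 (from M/M/c formula)
C(c,a) = [a^c/(c!(1−ρ))]·P₀ = [1.26565/(24·0.7348)]·0.345565
= 0.07177·0.345565 = 0.024799

Final: 0.024799


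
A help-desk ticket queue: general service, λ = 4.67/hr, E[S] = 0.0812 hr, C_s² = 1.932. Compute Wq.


ρ = λ·E[S] = 4.67·0.0812 = 0.3792
E[S²] = E[S]²(1+C_s²) = 0.0812²·(1+1.932) = 0.019332
Wq = λ·E[S²]/(2(1−ρ)) = 4.67·0.019332/(2·0.6208) = 0.07271 hr

Final: 0.07271 hr


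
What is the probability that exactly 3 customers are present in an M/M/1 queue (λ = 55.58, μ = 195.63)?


ρ = 55.58/195.63 = 0.2841
P_n = (1−ρ)·ρ^n = (1 − 0.2841)·0.2841^3 = 0.7159·0.022932 = 0.016417

Final: 0.016417


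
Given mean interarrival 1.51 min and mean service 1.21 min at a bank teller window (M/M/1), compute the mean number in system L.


λ = 60/1.51 = 39.7351 /hr
μ = 60/1.21 = 49.5868 /hr
ρ = λ/μ = 39.7351/49.5868 = 0.8013
L = ρ/(1−ρ) = 0.8013/0.1987 = 4.0333

Final: 4.0333


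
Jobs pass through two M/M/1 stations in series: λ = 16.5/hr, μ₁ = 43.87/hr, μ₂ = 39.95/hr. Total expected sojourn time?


Each node sees arrival rate λ = 16.5/hr (tandem ⇒ throughput preserved).
W₁ = 1/(μ₁−λ) = 1/(43.87−16.5) = 0.03654 hr
W₂ = 1/(μ₂−λ) = 1/(39.95−16.5) = 0.04264 hr
W_total = W₁ + W₂ = 0.03654 + 0.04264 = 0.07918 hr

Final: 0.07918 hr


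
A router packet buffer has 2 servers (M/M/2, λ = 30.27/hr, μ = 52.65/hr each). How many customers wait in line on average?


a = λ/μ = 0.5749; ρ = a/2 = 0.2875
P₀ = 0.553441
Lq = P₀·a^c·ρ / (c!·(1−ρ)²) = 0.553441·0.33054·0.2875/(2·0.50771)
= 0.05179

Final: 0.05179


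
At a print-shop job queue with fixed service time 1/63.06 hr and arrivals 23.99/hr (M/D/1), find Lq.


ρ = 23.99/63.06 = 0.3804
M/D/1: Lq = ρ²/(2(1−ρ)) = 0.1447/(2·0.6196) = 0.11680

Final: 0.11680


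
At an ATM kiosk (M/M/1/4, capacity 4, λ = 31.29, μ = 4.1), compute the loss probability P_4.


ρ = λ/μ = 31.29/4.1 = 7.6317
P_K = (1−ρ)ρ^K/(1−ρ^(K+1)) = (-6.6317·3392.241990)/(1 − 25888.598020)
= -22496.356029/-25887.598020 = 0.869001

Final: 0.869001


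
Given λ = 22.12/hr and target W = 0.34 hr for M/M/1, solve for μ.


W = 1/(μ−λ) ⇒ μ − λ = 1/W = 1/0.34 = 2.9412
μ = λ + 1/W = 22.12 + 2.9412 = 25.0612 per hr

Final: 25.0612 /hr


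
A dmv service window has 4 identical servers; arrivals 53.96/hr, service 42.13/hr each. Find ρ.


ρ = λ/(cμ) = 53.96/(4·42.13) = 53.96/168.52 = 0.3202

Final: 0.3202


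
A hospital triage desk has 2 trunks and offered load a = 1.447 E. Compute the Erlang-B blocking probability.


B(c,a) = (a^c/c!) / Σ_{k=0}^{c} a^k/k!
a^2/2! = 1.046905
Σ terms (k=0..2): 1.00000 + 1.44700 + 1.04690 = 3.493905
B = 1.046905/3.493905 = 0.299637

Final: 0.299637


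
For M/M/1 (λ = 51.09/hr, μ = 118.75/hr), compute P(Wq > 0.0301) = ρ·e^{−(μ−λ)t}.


ρ = 51.09/118.75 = 0.4302
P(Wq > t) = ρ·e^{−(μ−λ)t} = 0.4302·e^{−2.0366}
= 0.4302·0.130476 = 0.056135

Final: 0.056135


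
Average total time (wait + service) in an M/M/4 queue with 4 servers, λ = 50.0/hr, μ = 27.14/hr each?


a = 1.8423; ρ = 0.4606; P₀ = 0.154529
Lq = P₀·a^c·ρ/(c!(1−ρ)²) = 0.11740
Wq = Lq/λ = 0.11740/50.0 = 0.002348 hr
W = Wq + 1/μ = 0.002348 + 0.03685 = 0.03919 hr

Final: 0.03919 hr


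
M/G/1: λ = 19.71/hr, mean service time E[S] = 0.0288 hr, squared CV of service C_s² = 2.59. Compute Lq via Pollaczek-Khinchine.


ρ = λ·E[S] = 19.71·0.0288 = 0.5676
Lq = ρ²(1+C_s²)/(2(1−ρ)) = 0.3222·(1+2.59)/(2·0.4324)
= 0.3222·3.5900/0.8647 = 1.33778

Final: 1.33778


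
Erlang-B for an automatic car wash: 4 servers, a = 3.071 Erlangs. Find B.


B(c,a) = (a^c/c!) / Σ_{k=0}^{c} a^k/k!
a^4/4! = 3.706022
Σ terms (k=0..4): 1.00000 + 3.07100 + 4.71552 + 4.82712 + 3.70602 = 17.319664
B = 3.706022/17.319664 = 0.213978

Final: 0.213978


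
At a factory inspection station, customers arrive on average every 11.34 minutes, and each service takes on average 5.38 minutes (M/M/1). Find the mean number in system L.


λ = 60/11.34 = 5.2910 /hr
μ = 60/5.38 = 11.1524 /hr
ρ = λ/μ = 5.2910/11.1524 = 0.4744
L = ρ/(1−ρ) = 0.4744/0.5256 = 0.9027

Final: 0.9027


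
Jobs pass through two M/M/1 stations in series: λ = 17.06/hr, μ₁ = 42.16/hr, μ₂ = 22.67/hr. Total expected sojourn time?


Each node sees arrival rate λ = 17.06/hr (tandem ⇒ throughput preserved).
W₁ = 1/(μ₁−λ) = 1/(42.16−17.06) = 0.03984 hr
W₂ = 1/(μ₂−λ) = 1/(22.67−17.06) = 0.17825 hr
W_total = W₁ + W₂ = 0.03984 + 0.17825 = 0.21809 hr

Final: 0.21809 hr


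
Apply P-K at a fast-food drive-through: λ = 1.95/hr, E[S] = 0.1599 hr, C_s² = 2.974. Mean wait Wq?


ρ = λ·E[S] = 1.95·0.1599 = 0.3118
E[S²] = E[S]²(1+C_s²) = 0.1599²·(1+2.974) = 0.101607
Wq = λ·E[S²]/(2(1−ρ)) = 1.95·0.101607/(2·0.6882) = 0.14395 hr

Final: 0.14395 hr


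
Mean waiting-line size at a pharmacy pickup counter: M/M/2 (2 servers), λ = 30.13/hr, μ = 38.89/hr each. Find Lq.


a = λ/μ = 0.7747; ρ = a/2 = 0.3874
P₀ = 0.441572
Lq = P₀·a^c·ρ / (c!·(1−ρ)²) = 0.441572·0.60024·0.3874/(2·0.37531)
= 0.13678

Final: 0.13678


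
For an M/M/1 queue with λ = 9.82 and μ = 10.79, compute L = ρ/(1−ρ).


ρ = λ/μ = 9.82/10.79 = 0.9101
L = ρ/(1−ρ) = 0.9101/(1 − 0.9101) = 0.9101/0.08990 = 10.1237

Final: 10.1237


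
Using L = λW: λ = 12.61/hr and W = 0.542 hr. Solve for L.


L = λW = 12.61·0.542 = 6.8346

Final: 6.8346


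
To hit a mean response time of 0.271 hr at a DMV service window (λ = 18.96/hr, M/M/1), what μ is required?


W = 1/(μ−λ) ⇒ μ − λ = 1/W = 1/0.271 = 3.6900
μ = λ + 1/W = 18.96 + 3.6900 = 22.6500 per hr

Final: 22.6500 /hr


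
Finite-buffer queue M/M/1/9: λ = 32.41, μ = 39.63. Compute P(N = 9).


ρ = λ/μ = 32.41/39.63 = 0.8178
P_K = (1−ρ)ρ^K/(1−ρ^(K+1)) = (0.1822·0.163642)/(1 − 0.133829)
= 0.029813/0.866171 = 0.034419

Final: 0.034419


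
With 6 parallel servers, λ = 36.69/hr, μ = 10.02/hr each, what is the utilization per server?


ρ = λ/(cμ) = 36.69/(6·10.02) = 36.69/60.12 = 0.6103

Final: 0.6103


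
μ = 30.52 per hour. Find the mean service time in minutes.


Mean service time = 1/μ = 1/30.52 hour = 0.03277 hour
In minutes: 0.03277 × 60 = 1.9659 min

Final: 1.9659 min


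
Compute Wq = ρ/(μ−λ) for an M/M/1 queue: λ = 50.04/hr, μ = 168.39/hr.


ρ = 50.04/168.39 = 0.2972
Wq = ρ/(μ−λ) = 0.2972/(168.39 − 50.04) = 0.2972/118.35 = 0.002511 hr

Final: 0.002511 hr


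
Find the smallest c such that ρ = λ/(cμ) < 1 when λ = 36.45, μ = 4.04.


Stability requires cμ > λ ⇔ c > λ/μ.
λ/μ = 36.45/4.04 = 9.0223
Minimum integer c = ⌊9.0223⌋ + 1 = 10
Check: 10·4.04 = 40.40 > 36.45, while 9·4.04 = 36.36 ≤ 36.45

Final: 10 servers


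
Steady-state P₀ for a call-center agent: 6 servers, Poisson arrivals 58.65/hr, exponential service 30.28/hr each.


a = λ/μ = 58.65/30.28 = 1.9369; ρ = a/c = 0.3228
Σ_{k=0}^{5} a^k/k! (terms k=0..5) = 1.00000 + 1.93692 + 1.87583 + 1.21111 + 0.58646 + 0.22718 = 6.83751
Tail: a^6/(6!(1−ρ)) = 52.80474/(720·0.6772) = 0.10830
P₀ = 1/(6.83751 + 0.10830) = 1/6.94582 = 0.143972

Final: 0.143972


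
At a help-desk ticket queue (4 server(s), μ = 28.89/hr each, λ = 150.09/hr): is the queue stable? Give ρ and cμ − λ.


Total capacity cμ = 4·28.89 = 115.56/hr
ρ = λ/(cμ) = 150.09/115.56 = 1.2988
Stable ⇔ ρ < 1: NO
Spare capacity = cμ − λ = 115.56 − 150.09 = -34.53/hr

Final: ρ = 1.2988; unstable; margin = -34.53/hr


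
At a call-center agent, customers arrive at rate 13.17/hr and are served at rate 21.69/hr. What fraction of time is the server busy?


ρ = λ/μ = 13.17/21.69 = 0.6072

Final: 0.6072


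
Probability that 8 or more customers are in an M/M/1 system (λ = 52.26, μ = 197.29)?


ρ = 52.26/197.29 = 0.2649
P(N ≥ n) = ρ^n = 0.2649^8 = 0.00002424

Final: 0.00002424


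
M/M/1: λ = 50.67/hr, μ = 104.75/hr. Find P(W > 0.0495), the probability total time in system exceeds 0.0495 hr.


W ~ Exponential(μ−λ) for M/M/1.
μ − λ = 104.75 − 50.67 = 54.0800
P(W > t) = e^{−(μ−λ)t} = e^{−2.6770} = 0.068772

Final: 0.068772


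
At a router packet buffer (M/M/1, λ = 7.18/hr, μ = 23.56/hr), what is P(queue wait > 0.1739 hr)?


ρ = 7.18/23.56 = 0.3048
P(Wq > t) = ρ·e^{−(μ−λ)t} = 0.3048·e^{−2.8485}
= 0.3048·0.057932 = 0.017655

Final: 0.017655


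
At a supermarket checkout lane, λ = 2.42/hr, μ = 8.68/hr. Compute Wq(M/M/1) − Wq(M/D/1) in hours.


ρ = 2.42/8.68 = 0.2788
Wq(M/M/1) = ρ/(μ−λ) = 0.2788/6.26 = 0.04454 hr
Wq(M/D/1) = ρ/(2(μ−λ)) = 0.02227 hr
Savings = 0.04454 − 0.02227 = 0.02227 hr

Final: 0.02227 hr


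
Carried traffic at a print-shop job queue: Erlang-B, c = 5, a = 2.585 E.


B(5,2.585) = 0.076174 (Erlang-B)
Carried load = a(1 − B) = 2.585·(1 − 0.076174) = 2.585·0.923826 = 2.3881 E

Final: 2.3881 Erlangs


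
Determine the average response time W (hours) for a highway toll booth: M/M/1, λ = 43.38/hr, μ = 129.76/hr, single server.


W = 1/(μ−λ) = 1/(129.76 − 43.38) = 1/86.38 = 0.01158 hr

Final: 0.01158 hr


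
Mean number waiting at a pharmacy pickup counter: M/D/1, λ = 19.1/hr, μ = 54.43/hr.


ρ = 19.1/54.43 = 0.3509
M/D/1: Lq = ρ²/(2(1−ρ)) = 0.1231/(2·0.6491) = 0.09485

Final: 0.09485


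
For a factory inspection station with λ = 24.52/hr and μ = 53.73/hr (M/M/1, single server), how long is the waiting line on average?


ρ = 24.52/53.73 = 0.4564
Lq = ρ²/(1−ρ) = 0.2083/0.5436 = 0.3831

Final: 0.3831


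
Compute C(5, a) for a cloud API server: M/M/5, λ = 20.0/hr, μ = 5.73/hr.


a = λ/μ = 3.4904; ρ = a/5 = 0.6981
P₀ = 0.026211 (from M/M/c formula)
C(c,a) = [a^c/(c!(1−ρ))]·P₀ = [518.05619/(120·0.3019)]·0.026211
= 14.29895·0.026211 = 0.374786

Final: 0.374786


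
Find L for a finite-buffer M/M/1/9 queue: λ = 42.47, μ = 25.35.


ρ = 42.47/25.35 = 1.6753
L = ρ[1 − (K+1)ρ^K + Kρ^(K+1)] / [(1−ρ)(1−ρ^(K+1))]
Numerator: 1.6753·(1 − 10·103.977334 + 9·174.197923) = 886.270953
Denominator: (-0.6753)·(-173.197923) = 116.968381
L = 886.270953/116.968381 = 7.5770

Final: 7.5770


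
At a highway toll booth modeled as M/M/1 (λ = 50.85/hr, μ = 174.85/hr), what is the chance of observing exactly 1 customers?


ρ = 50.85/174.85 = 0.2908
P_n = (1−ρ)·ρ^n = (1 − 0.2908)·0.2908^1 = 0.7092·0.290821 = 0.206244

Final: 0.206244


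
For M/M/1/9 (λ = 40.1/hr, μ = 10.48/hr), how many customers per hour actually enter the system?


ρ = 3.8263; P_K = (1−ρ)ρ^9/(1−ρ^10) = 0.738654
λ_eff = λ(1 − P_K) = 40.1·(1 − 0.738654) = 40.1·0.261346 = 10.4800 /hr

Final: 10.4800 /hr


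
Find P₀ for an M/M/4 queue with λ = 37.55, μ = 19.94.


a = λ/μ = 37.55/19.94 = 1.8831; ρ = a/c = 0.4708
Σ_{k=0}^{3} a^k/k! (terms k=0..3) = 1.00000 + 1.88315 + 1.77313 + 1.11302 = 5.76930
Tail: a^4/(4!(1−ρ)) = 12.57590/(24·0.5292) = 0.99014
P₀ = 1/(5.76930 + 0.99014) = 1/6.75944 = 0.147941

Final: 0.147941


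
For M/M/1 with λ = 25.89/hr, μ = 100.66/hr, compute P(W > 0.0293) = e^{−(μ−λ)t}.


W ~ Exponential(μ−λ) for M/M/1.
μ − λ = 100.66 − 25.89 = 74.7700
P(W > t) = e^{−(μ−λ)t} = e^{−2.1908} = 0.111832

Final: 0.111832


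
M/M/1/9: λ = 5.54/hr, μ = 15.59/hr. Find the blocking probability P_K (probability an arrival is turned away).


ρ = λ/μ = 5.54/15.59 = 0.3554
P_K = (1−ρ)ρ^K/(1−ρ^(K+1)) = (0.6446·0.00009036)/(1 − 0.00003211)
= 0.00005825/0.999968 = 0.00005825

Final: 0.00005825


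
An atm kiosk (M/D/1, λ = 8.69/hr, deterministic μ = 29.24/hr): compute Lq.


ρ = 8.69/29.24 = 0.2972
M/D/1: Lq = ρ²/(2(1−ρ)) = 0.08833/(2·0.7028) = 0.06284

Final: 0.06284


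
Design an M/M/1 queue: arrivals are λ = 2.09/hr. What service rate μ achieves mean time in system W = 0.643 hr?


W = 1/(μ−λ) ⇒ μ − λ = 1/W = 1/0.643 = 1.5552
μ = λ + 1/W = 2.09 + 1.5552 = 3.6452 per hr

Final: 3.6452 /hr


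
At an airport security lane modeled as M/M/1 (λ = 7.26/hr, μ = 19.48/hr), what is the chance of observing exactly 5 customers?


ρ = 7.26/19.48 = 0.3727
P_n = (1−ρ)·ρ^n = (1 − 0.3727)·0.3727^5 = 0.6273·0.007190 = 0.004510

Final: 0.004510


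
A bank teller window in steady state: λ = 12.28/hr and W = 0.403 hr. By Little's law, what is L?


L = λW = 12.28·0.403 = 4.9488

Final: 4.9488


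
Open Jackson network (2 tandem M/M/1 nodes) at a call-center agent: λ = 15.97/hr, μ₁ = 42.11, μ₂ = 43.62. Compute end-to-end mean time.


Each node sees arrival rate λ = 15.97/hr (tandem ⇒ throughput preserved).
W₁ = 1/(μ₁−λ) = 1/(42.11−15.97) = 0.03826 hr
W₂ = 1/(μ₂−λ) = 1/(43.62−15.97) = 0.03617 hr
W_total = W₁ + W₂ = 0.03826 + 0.03617 = 0.07442 hr

Final: 0.07442 hr


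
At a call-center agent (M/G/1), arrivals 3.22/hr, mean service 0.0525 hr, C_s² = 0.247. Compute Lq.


ρ = λ·E[S] = 3.22·0.0525 = 0.1691
Lq = ρ²(1+C_s²)/(2(1−ρ)) = 0.02858·(1+0.247)/(2·0.8309)
= 0.02858·1.2470/1.6619 = 0.02144

Final: 0.02144


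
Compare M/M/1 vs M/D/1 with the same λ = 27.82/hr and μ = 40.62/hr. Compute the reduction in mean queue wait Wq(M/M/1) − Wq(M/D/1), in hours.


ρ = 27.82/40.62 = 0.6849
Wq(M/M/1) = ρ/(μ−λ) = 0.6849/12.80 = 0.05351 hr
Wq(M/D/1) = ρ/(2(μ−λ)) = 0.02675 hr
Savings = 0.05351 − 0.02675 = 0.02675 hr

Final: 0.02675 hr


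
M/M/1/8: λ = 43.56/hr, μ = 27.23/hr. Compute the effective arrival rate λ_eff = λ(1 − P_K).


ρ = 1.5997; P_K = (1−ρ)ρ^8/(1−ρ^9) = 0.380430
λ_eff = λ(1 − P_K) = 43.56·(1 − 0.380430) = 43.56·0.619570 = 26.9885 /hr

Final: 26.9885 /hr


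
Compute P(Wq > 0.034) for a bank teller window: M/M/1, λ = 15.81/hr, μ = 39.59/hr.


ρ = 15.81/39.59 = 0.3993
P(Wq > t) = ρ·e^{−(μ−λ)t} = 0.3993·e^{−0.8085}
= 0.3993·0.445517 = 0.177914

Final: 0.177914


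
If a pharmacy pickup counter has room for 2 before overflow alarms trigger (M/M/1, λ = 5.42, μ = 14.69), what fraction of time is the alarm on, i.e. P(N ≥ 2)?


ρ = 5.42/14.69 = 0.3690
P(N ≥ n) = ρ^n = 0.3690^2 = 0.136130

Final: 0.136130


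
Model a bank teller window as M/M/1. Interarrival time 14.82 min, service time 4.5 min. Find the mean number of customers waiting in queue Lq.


λ = 60/14.82 = 4.0486 /hr
μ = 60/4.5 = 13.3333 /hr
ρ = λ/μ = 4.0486/13.3333 = 0.3036
Lq = ρ²/(1−ρ) = 0.09220/0.6964 = 0.1324

Final: 0.1324


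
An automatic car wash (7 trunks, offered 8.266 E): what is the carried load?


B(7,8.266) = 0.322966 (Erlang-B)
Carried load = a(1 − B) = 8.266·(1 − 0.322966) = 8.266·0.677034 = 5.5964 E

Final: 5.5964 Erlangs


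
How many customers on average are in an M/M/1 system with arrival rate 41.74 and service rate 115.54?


ρ = λ/μ = 41.74/115.54 = 0.3613
L = ρ/(1−ρ) = 0.3613/(1 − 0.3613) = 0.3613/0.6387 = 0.5656

Final: 0.5656


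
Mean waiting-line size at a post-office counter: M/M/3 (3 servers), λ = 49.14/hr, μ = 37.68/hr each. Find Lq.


a = λ/μ = 1.3041; ρ = a/3 = 0.4347
P₀ = 0.262571
Lq = P₀·a^c·ρ / (c!·(1−ρ)²) = 0.262571·2.21806·0.4347/(6·0.31955)
= 0.13205

Final: 0.13205


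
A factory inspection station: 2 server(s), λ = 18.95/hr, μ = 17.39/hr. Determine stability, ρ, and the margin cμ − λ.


Total capacity cμ = 2·17.39 = 34.78/hr
ρ = λ/(cμ) = 18.95/34.78 = 0.5449
Stable ⇔ ρ < 1: YES
Spare capacity = cμ − λ = 34.78 − 18.95 = 15.83/hr

Final: ρ = 0.5449; stable; margin = 15.83/hr


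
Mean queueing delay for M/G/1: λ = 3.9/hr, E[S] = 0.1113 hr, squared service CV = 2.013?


ρ = λ·E[S] = 3.9·0.1113 = 0.4341
E[S²] = E[S]²(1+C_s²) = 0.1113²·(1+2.013) = 0.037324
Wq = λ·E[S²]/(2(1−ρ)) = 3.9·0.037324/(2·0.5659) = 0.12861 hr

Final: 0.12861 hr


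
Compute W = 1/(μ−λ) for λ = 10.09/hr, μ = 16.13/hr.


W = 1/(μ−λ) = 1/(16.13 − 10.09) = 1/6.04 = 0.1656 hr

Final: 0.1656 hr


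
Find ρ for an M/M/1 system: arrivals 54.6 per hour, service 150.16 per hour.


ρ = λ/μ = 54.6/150.16 = 0.3636

Final: 0.3636


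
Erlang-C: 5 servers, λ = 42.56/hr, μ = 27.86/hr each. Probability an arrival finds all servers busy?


a = λ/μ = 1.5276; ρ = a/5 = 0.3055
P₀ = 0.216666 (from M/M/c formula)
C(c,a) = [a^c/(c!(1−ρ))]·P₀ = [8.31960/(120·0.6945)]·0.216666
= 0.09983·0.216666 = 0.021630

Final: 0.021630


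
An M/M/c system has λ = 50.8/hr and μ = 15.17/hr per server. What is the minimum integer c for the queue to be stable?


Stability requires cμ > λ ⇔ c > λ/μ.
λ/μ = 50.8/15.17 = 3.3487
Minimum integer c = ⌊3.3487⌋ + 1 = 4
Check: 4·15.17 = 60.68 > 50.8, while 3·15.17 = 45.51 ≤ 50.8

Final: 4 servers


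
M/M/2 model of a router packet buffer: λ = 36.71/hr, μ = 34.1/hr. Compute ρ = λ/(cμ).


ρ = λ/(cμ) = 36.71/(2·34.1) = 36.71/68.20 = 0.5383

Final: 0.5383


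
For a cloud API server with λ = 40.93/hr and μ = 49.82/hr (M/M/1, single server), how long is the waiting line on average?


ρ = 40.93/49.82 = 0.8216
Lq = ρ²/(1−ρ) = 0.6750/0.1784 = 3.7825

Final: 3.7825


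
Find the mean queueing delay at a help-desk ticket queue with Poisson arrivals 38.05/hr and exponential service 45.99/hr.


ρ = 38.05/45.99 = 0.8274
Wq = ρ/(μ−λ) = 0.8274/(45.99 − 38.05) = 0.8274/7.94 = 0.1042 hr

Final: 0.1042 hr


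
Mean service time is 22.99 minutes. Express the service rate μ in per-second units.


μ = 1/(service time) in consistent units.
1 second = 0.0166667 min, so μ = 0.0166667/22.99 = 0.0007250 per second

Final: 0.0007250 /sec


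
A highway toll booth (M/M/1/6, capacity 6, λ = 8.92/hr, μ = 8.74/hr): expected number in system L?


ρ = 8.92/8.74 = 1.0206
L = ρ[1 − (K+1)ρ^K + Kρ^(K+1)] / [(1−ρ)(1−ρ^(K+1))]
Numerator: 1.0206·(1 − 7·1.130110 + 6·1.153384) = 0.009734
Denominator: (-0.02059)·(-0.153384) = 0.003159
L = 0.009734/0.003159 = 3.0815

Final: 3.0815


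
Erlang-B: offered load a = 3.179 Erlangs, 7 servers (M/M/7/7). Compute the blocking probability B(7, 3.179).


B(c,a) = (a^c/c!) / Σ_{k=0}^{c} a^k/k!
a^7/7! = 0.651033
Σ terms (k=0..7): 1.00000 + 3.17900 + 5.05302 + 5.35452 + 4.25550 + 2.70565 + 1.43354 + 0.65103 = 23.632265
B = 0.651033/23.632265 = 0.027548

Final: 0.027548


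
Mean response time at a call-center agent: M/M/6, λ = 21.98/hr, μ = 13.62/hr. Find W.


a = 1.6138; ρ = 0.2690; P₀ = 0.199050
Lq = P₀·a^c·ρ/(c!(1−ρ)²) = 0.002458
Wq = Lq/λ = 0.002458/21.98 = 0.0001118 hr
W = Wq + 1/μ = 0.0001118 + 0.07342 = 0.07353 hr

Final: 0.07353 hr


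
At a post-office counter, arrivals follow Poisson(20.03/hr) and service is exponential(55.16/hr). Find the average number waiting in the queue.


ρ = 20.03/55.16 = 0.3631
Lq = ρ²/(1−ρ) = 0.1319/0.6369 = 0.2070

Final: 0.2070


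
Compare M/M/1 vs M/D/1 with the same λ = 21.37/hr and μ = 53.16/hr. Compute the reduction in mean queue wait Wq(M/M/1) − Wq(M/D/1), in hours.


ρ = 21.37/53.16 = 0.4020
Wq(M/M/1) = ρ/(μ−λ) = 0.4020/31.79 = 0.01265 hr
Wq(M/D/1) = ρ/(2(μ−λ)) = 0.006323 hr
Savings = 0.01265 − 0.006323 = 0.006323 hr

Final: 0.006323 hr


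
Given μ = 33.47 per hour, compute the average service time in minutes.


Mean service time = 1/μ = 1/33.47 hour = 0.02988 hour
In minutes: 0.02988 × 60 = 1.7927 min

Final: 1.7927 min


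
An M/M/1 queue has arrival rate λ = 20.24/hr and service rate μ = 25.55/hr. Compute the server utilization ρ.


ρ = λ/μ = 20.24/25.55 = 0.7922

Final: 0.7922


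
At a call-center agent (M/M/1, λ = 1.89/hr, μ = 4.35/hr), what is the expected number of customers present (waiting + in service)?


ρ = λ/μ = 1.89/4.35 = 0.4345
L = ρ/(1−ρ) = 0.4345/(1 − 0.4345) = 0.4345/0.5655 = 0.7683

Final: 0.7683


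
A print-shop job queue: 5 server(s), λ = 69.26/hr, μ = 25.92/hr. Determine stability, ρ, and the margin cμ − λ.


Total capacity cμ = 5·25.92 = 129.60/hr
ρ = λ/(cμ) = 69.26/129.60 = 0.5344
Stable ⇔ ρ < 1: YES
Spare capacity = cμ − λ = 129.60 − 69.26 = 60.34/hr

Final: ρ = 0.5344; stable; margin = 60.34/hr


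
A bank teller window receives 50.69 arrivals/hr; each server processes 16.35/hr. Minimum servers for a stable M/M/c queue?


Stability requires cμ > λ ⇔ c > λ/μ.
λ/μ = 50.69/16.35 = 3.1003
Minimum integer c = ⌊3.1003⌋ + 1 = 4
Check: 4·16.35 = 65.40 > 50.69, while 3·16.35 = 49.05 ≤ 50.69

Final: 4 servers


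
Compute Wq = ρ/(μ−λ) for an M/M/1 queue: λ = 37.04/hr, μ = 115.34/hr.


ρ = 37.04/115.34 = 0.3211
Wq = ρ/(μ−λ) = 0.3211/(115.34 − 37.04) = 0.3211/78.30 = 0.004101 hr

Final: 0.004101 hr


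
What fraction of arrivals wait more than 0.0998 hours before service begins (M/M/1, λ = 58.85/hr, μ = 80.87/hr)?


ρ = 58.85/80.87 = 0.7277
P(Wq > t) = ρ·e^{−(μ−λ)t} = 0.7277·e^{−2.1976}
= 0.7277·0.111070 = 0.080827

Final: 0.080827


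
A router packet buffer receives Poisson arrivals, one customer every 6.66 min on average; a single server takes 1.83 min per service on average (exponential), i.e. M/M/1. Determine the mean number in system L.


λ = 60/6.66 = 9.0090 /hr
μ = 60/1.83 = 32.7869 /hr
ρ = λ/μ = 9.0090/32.7869 = 0.2748
L = ρ/(1−ρ) = 0.2748/0.7252 = 0.3789

Final: 0.3789


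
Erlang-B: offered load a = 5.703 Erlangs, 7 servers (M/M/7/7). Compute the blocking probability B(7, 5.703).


B(c,a) = (a^c/c!) / Σ_{k=0}^{c} a^k/k!
a^7/7! = 38.930776
Σ terms (k=0..7): 1.00000 + 5.70300 + 16.26210 + 30.91426 + 44.07601 + 50.27309 + 47.78458 + 38.93078 = 234.943818
B = 38.930776/234.943818 = 0.165702

Final: 0.165702


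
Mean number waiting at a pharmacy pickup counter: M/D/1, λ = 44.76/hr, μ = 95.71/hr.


ρ = 44.76/95.71 = 0.4677
M/D/1: Lq = ρ²/(2(1−ρ)) = 0.2187/(2·0.5323) = 0.20542

Final: 0.20542


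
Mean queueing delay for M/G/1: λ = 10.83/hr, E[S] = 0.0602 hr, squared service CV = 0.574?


ρ = λ·E[S] = 10.83·0.0602 = 0.6520
E[S²] = E[S]²(1+C_s²) = 0.0602²·(1+0.574) = 0.005704
Wq = λ·E[S²]/(2(1−ρ)) = 10.83·0.005704/(2·0.3480) = 0.08875 hr

Final: 0.08875 hr


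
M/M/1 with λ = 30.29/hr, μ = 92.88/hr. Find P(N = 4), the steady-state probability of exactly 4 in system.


ρ = 30.29/92.88 = 0.3261
P_n = (1−ρ)·ρ^n = (1 − 0.3261)·0.3261^4 = 0.6739·0.011311 = 0.007622

Final: 0.007622


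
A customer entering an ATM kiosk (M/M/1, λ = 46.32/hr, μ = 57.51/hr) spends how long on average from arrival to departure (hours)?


W = 1/(μ−λ) = 1/(57.51 − 46.32) = 1/11.19 = 0.08937 hr

Final: 0.08937 hr


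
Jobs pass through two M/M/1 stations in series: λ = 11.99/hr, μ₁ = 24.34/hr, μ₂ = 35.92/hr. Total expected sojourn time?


Each node sees arrival rate λ = 11.99/hr (tandem ⇒ throughput preserved).
W₁ = 1/(μ₁−λ) = 1/(24.34−11.99) = 0.08097 hr
W₂ = 1/(μ₂−λ) = 1/(35.92−11.99) = 0.04179 hr
W_total = W₁ + W₂ = 0.08097 + 0.04179 = 0.12276 hr

Final: 0.12276 hr


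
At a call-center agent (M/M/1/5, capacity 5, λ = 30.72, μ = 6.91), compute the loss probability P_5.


ρ = λ/μ = 30.72/6.91 = 4.4457
P_K = (1−ρ)ρ^K/(1−ρ^(K+1)) = (-3.4457·1736.664073)/(1 − 7720.741001)
= -5984.076928/-7719.741001 = 0.775166

Final: 0.775166


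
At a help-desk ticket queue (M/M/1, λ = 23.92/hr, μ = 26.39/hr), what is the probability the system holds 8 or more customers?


ρ = 23.92/26.39 = 0.9064
P(N ≥ n) = ρ^n = 0.9064^8 = 0.455590

Final: 0.455590


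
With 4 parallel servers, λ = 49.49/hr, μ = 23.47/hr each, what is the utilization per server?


ρ = λ/(cμ) = 49.49/(4·23.47) = 49.49/93.88 = 0.5272

Final: 0.5272


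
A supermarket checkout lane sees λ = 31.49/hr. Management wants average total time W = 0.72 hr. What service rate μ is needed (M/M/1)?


W = 1/(μ−λ) ⇒ μ − λ = 1/W = 1/0.72 = 1.3889
μ = λ + 1/W = 31.49 + 1.3889 = 32.8789 per hr

Final: 32.8789 /hr


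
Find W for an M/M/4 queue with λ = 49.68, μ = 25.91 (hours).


a = 1.9174; ρ = 0.4794; P₀ = 0.142609
Lq = P₀·a^c·ρ/(c!(1−ρ)²) = 0.14202
Wq = Lq/λ = 0.14202/49.68 = 0.002859 hr
W = Wq + 1/μ = 0.002859 + 0.03860 = 0.04145 hr

Final: 0.04145 hr


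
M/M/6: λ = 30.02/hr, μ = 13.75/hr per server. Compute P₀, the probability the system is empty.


a = λ/μ = 30.02/13.75 = 2.1833; ρ = a/c = 0.3639
Σ_{k=0}^{5} a^k/k! (terms k=0..5) = 1.00000 + 2.18327 + 2.38334 + 1.73449 + 0.94672 + 0.41339 = 8.66121
Tail: a^6/(6!(1−ρ)) = 108.30486/(720·0.6361) = 0.23647
P₀ = 1/(8.66121 + 0.23647) = 1/8.89768 = 0.112389

Final: 0.112389


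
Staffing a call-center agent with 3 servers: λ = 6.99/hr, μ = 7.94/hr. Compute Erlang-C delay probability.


a = λ/μ = 0.8804; ρ = a/3 = 0.2935
P₀ = 0.411725 (from M/M/c formula)
C(c,a) = [a^c/(c!(1−ρ))]·P₀ = [0.68229/(6·0.7065)]·0.411725
= 0.16094·0.411725 = 0.066265

Final: 0.066265


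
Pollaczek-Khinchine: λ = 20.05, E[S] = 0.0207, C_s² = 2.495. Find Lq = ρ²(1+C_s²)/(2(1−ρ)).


ρ = λ·E[S] = 20.05·0.0207 = 0.4150
Lq = ρ²(1+C_s²)/(2(1−ρ)) = 0.1723·(1+2.495)/(2·0.5850)
= 0.1723·3.4950/1.1699 = 0.51458

Final: 0.51458


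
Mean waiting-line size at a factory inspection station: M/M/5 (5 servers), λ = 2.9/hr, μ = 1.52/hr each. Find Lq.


a = λ/μ = 1.9079; ρ = a/5 = 0.3816
P₀ = 0.147533
Lq = P₀·a^c·ρ / (c!·(1−ρ)²) = 0.147533·25.27971·0.3816/(120·0.38244)
= 0.03101

Final: 0.03101


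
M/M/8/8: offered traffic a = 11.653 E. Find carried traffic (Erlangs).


B(8,11.653) = 0.409302 (Erlang-B)
Carried load = a(1 − B) = 11.653·(1 − 0.409302) = 11.653·0.590698 = 6.8834 E

Final: 6.8834 Erlangs


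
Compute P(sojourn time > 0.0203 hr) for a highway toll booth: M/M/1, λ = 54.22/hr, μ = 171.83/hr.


W ~ Exponential(μ−λ) for M/M/1.
μ − λ = 171.83 − 54.22 = 117.6100
P(W > t) = e^{−(μ−λ)t} = e^{−2.3875} = 0.091861

Final: 0.091861


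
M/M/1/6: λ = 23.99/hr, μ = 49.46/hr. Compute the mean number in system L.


ρ = 23.99/49.46 = 0.4850
L = ρ[1 − (K+1)ρ^K + Kρ^(K+1)] / [(1−ρ)(1−ρ^(K+1))]
Numerator: 0.4850·(1 − 7·0.013021 + 6·0.006316) = 0.459208
Denominator: (0.5150)·(0.993684) = 0.511709
L = 0.459208/0.511709 = 0.8974

Final: 0.8974


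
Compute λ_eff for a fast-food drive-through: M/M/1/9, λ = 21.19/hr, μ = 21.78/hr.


ρ = 0.9729; P_K = (1−ρ)ρ^9/(1−ρ^10) = 0.088101
λ_eff = λ(1 − P_K) = 21.19·(1 − 0.088101) = 21.19·0.911899 = 19.3231 /hr

Final: 19.3231 /hr


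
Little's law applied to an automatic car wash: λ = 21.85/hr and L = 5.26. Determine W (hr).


W = L/λ = 5.26/21.85 = 0.2407 hr

Final: 0.2407 hr


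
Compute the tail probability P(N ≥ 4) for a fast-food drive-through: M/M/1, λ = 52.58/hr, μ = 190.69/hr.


ρ = 52.58/190.69 = 0.2757
P(N ≥ n) = ρ^n = 0.2757^4 = 0.005781

Final: 0.005781


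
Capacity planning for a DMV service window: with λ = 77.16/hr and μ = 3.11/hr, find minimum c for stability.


Stability requires cμ > λ ⇔ c > λ/μ.
λ/μ = 77.16/3.11 = 24.8103
Minimum integer c = ⌊24.8103⌋ + 1 = 25
Check: 25·3.11 = 77.75 > 77.16, while 24·3.11 = 74.64 ≤ 77.16

Final: 25 servers


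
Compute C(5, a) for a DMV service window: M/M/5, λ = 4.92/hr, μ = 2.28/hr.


a = λ/μ = 2.1579; ρ = a/5 = 0.4316
P₀ = 0.114282 (from M/M/c formula)
C(c,a) = [a^c/(c!(1−ρ))]·P₀ = [46.78981/(120·0.5684)]·0.114282
= 0.68596·0.114282 = 0.078393

Final: 0.078393


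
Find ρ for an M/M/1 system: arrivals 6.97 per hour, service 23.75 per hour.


ρ = λ/μ = 6.97/23.75 = 0.2935

Final: 0.2935


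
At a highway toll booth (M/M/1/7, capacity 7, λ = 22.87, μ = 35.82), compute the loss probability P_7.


ρ = λ/μ = 22.87/35.82 = 0.6385
P_K = (1−ρ)ρ^K/(1−ρ^(K+1)) = (0.3615·0.043250)/(1 − 0.027614)
= 0.015636/0.972386 = 0.016080

Final: 0.016080


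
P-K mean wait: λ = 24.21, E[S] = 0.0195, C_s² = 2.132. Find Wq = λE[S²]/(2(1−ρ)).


ρ = λ·E[S] = 24.21·0.0195 = 0.4721
E[S²] = E[S]²(1+C_s²) = 0.0195²·(1+2.132) = 0.001191
Wq = λ·E[S²]/(2(1−ρ)) = 24.21·0.001191/(2·0.5279) = 0.02731 hr

Final: 0.02731 hr


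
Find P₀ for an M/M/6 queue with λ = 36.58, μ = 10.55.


a = λ/μ = 36.58/10.55 = 3.4673; ρ = a/c = 0.5779
Σ_{k=0}^{5} a^k/k! (terms k=0..5) = 1.00000 + 3.46730 + 6.01108 + 6.94740 + 6.02218 + 4.17614 = 27.62410
Tail: a^6/(6!(1−ρ)) = 1737.59056/(720·0.4221) = 5.71718
P₀ = 1/(27.62410 + 5.71718) = 1/33.34128 = 0.029993

Final: 0.029993


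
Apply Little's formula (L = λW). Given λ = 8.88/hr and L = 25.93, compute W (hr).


W = L/λ = 25.93/8.88 = 2.9200 hr

Final: 2.9200 hr


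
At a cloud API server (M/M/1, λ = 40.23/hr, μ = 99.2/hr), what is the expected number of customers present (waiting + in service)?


ρ = λ/μ = 40.23/99.2 = 0.4055
L = ρ/(1−ρ) = 0.4055/(1 − 0.4055) = 0.4055/0.5945 = 0.6822

Final: 0.6822


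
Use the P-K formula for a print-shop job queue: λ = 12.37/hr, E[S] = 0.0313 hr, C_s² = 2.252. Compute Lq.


ρ = λ·E[S] = 12.37·0.0313 = 0.3872
Lq = ρ²(1+C_s²)/(2(1−ρ)) = 0.1499·(1+2.252)/(2·0.6128)
= 0.1499·3.2520/1.2256 = 0.39776

Final: 0.39776


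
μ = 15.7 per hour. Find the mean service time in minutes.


Mean service time = 1/μ = 1/15.7 hour = 0.06369 hour
In minutes: 0.06369 × 60 = 3.8217 min

Final: 3.8217 min


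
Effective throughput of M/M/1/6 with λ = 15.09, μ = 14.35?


ρ = 1.0516; P_K = (1−ρ)ρ^6/(1−ρ^7) = 0.165280
λ_eff = λ(1 − P_K) = 15.09·(1 − 0.165280) = 15.09·0.834720 = 12.5959 /hr

Final: 12.5959 /hr


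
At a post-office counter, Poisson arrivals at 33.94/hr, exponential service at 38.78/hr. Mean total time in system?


W = 1/(μ−λ) = 1/(38.78 − 33.94) = 1/4.84 = 0.2066 hr

Final: 0.2066 hr


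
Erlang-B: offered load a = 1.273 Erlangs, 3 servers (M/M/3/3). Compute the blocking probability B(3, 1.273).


B(c,a) = (a^c/c!) / Σ_{k=0}^{c} a^k/k!
a^3/3! = 0.343822
Σ terms (k=0..3): 1.00000 + 1.27300 + 0.81026 + 0.34382 = 3.427087
B = 0.343822/3.427087 = 0.100325

Final: 0.100325


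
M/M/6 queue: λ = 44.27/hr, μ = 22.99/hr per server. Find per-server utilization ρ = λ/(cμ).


ρ = λ/(cμ) = 44.27/(6·22.99) = 44.27/137.94 = 0.3209

Final: 0.3209


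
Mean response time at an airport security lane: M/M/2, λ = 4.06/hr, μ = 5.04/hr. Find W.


a = 0.8056; ρ = 0.4028; P₀ = 0.425743
Lq = P₀·a^c·ρ/(c!(1−ρ)²) = 0.15599
Wq = Lq/λ = 0.15599/4.06 = 0.03842 hr
W = Wq + 1/μ = 0.03842 + 0.19841 = 0.23683 hr

Final: 0.23683 hr


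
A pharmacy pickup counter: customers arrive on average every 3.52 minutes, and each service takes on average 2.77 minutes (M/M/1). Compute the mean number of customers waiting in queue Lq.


λ = 60/3.52 = 17.0455 /hr
μ = 60/2.77 = 21.6606 /hr
ρ = λ/μ = 17.0455/21.6606 = 0.7869
Lq = ρ²/(1−ρ) = 0.6193/0.2131 = 2.9064

Final: 2.9064


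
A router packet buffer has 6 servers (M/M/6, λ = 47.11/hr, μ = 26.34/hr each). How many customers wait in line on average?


a = λ/μ = 1.7885; ρ = a/6 = 0.2981
P₀ = 0.167080
Lq = P₀·a^c·ρ / (c!·(1−ρ)²) = 0.167080·32.73286·0.2981/(720·0.49268)
= 0.004596

Final: 0.004596


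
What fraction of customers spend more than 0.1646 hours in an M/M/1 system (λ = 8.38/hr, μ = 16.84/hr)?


W ~ Exponential(μ−λ) for M/M/1.
μ − λ = 16.84 − 8.38 = 8.4600
P(W > t) = e^{−(μ−λ)t} = e^{−1.3925} = 0.248449

Final: 0.248449


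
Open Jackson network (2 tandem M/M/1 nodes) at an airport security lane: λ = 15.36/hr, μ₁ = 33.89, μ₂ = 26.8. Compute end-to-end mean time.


Each node sees arrival rate λ = 15.36/hr (tandem ⇒ throughput preserved).
W₁ = 1/(μ₁−λ) = 1/(33.89−15.36) = 0.05397 hr
W₂ = 1/(μ₂−λ) = 1/(26.8−15.36) = 0.08741 hr
W_total = W₁ + W₂ = 0.05397 + 0.08741 = 0.14138 hr

Final: 0.14138 hr


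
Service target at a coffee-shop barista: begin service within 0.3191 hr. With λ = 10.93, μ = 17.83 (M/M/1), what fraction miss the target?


ρ = 10.93/17.83 = 0.6130
P(Wq > t) = ρ·e^{−(μ−λ)t} = 0.6130·e^{−2.2018}
= 0.6130·0.110605 = 0.067802

Final: 0.067802


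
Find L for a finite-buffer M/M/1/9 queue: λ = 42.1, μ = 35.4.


ρ = 42.1/35.4 = 1.1893
L = ρ[1 − (K+1)ρ^K + Kρ^(K+1)] / [(1−ρ)(1−ρ^(K+1))]
Numerator: 1.1893·(1 − 10·4.758932 + 9·5.659634) = 5.170194
Denominator: (-0.1893)·(-4.659634) = 0.881908
L = 5.170194/0.881908 = 5.8625

Final: 5.8625


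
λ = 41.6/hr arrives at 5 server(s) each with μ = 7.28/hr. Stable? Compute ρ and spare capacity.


Total capacity cμ = 5·7.28 = 36.40/hr
ρ = λ/(cμ) = 41.6/36.40 = 1.1429
Stable ⇔ ρ < 1: NO
Spare capacity = cμ − λ = 36.40 − 41.6 = -5.20/hr

Final: ρ = 1.1429; unstable; margin = -5.20/hr


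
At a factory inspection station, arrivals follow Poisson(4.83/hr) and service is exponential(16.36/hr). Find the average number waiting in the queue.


ρ = 4.83/16.36 = 0.2952
Lq = ρ²/(1−ρ) = 0.08716/0.7048 = 0.1237

Final: 0.1237


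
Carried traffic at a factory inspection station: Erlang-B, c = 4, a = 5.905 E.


B(4,5.905) = 0.463427 (Erlang-B)
Carried load = a(1 − B) = 5.905·(1 − 0.463427) = 5.905·0.536573 = 3.1685 E

Final: 3.1685 Erlangs


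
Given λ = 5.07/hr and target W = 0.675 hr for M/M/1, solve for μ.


W = 1/(μ−λ) ⇒ μ − λ = 1/W = 1/0.675 = 1.4815
μ = λ + 1/W = 5.07 + 1.4815 = 6.5515 per hr

Final: 6.5515 /hr


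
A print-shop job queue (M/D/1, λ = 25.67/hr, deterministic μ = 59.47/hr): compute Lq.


ρ = 25.67/59.47 = 0.4316
M/D/1: Lq = ρ²/(2(1−ρ)) = 0.1863/(2·0.5684) = 0.16391

Final: 0.16391


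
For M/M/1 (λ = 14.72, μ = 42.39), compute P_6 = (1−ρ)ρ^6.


ρ = 14.72/42.39 = 0.3473
P_n = (1−ρ)·ρ^n = (1 − 0.3473)·0.3473^6 = 0.6527·0.001753 = 0.001144

Final: 0.001144


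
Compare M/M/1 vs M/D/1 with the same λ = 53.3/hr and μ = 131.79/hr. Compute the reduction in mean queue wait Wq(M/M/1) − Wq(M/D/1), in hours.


ρ = 53.3/131.79 = 0.4044
Wq(M/M/1) = ρ/(μ−λ) = 0.4044/78.49 = 0.005153 hr
Wq(M/D/1) = ρ/(2(μ−λ)) = 0.002576 hr
Savings = 0.005153 − 0.002576 = 0.002576 hr

Final: 0.002576 hr


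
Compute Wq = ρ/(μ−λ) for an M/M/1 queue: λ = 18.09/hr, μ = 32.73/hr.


ρ = 18.09/32.73 = 0.5527
Wq = ρ/(μ−λ) = 0.5527/(32.73 − 18.09) = 0.5527/14.64 = 0.03775 hr

Final: 0.03775 hr


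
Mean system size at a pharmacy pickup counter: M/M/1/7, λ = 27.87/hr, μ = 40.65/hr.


ρ = 27.87/40.65 = 0.6856
L = ρ[1 − (K+1)ρ^K + Kρ^(K+1)] / [(1−ρ)(1−ρ^(K+1))]
Numerator: 0.6856·(1 − 8·0.071209 + 7·0.048822) = 0.529344
Denominator: (0.3144)·(0.951178) = 0.299042
L = 0.529344/0.299042 = 1.7701

Final: 1.7701


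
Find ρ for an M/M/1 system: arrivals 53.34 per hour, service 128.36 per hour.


ρ = λ/μ = 53.34/128.36 = 0.4156

Final: 0.4156


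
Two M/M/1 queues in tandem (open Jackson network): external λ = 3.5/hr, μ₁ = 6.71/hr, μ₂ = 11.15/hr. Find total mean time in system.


Each node sees arrival rate λ = 3.5/hr (tandem ⇒ throughput preserved).
W₁ = 1/(μ₁−λ) = 1/(6.71−3.5) = 0.31153 hr
W₂ = 1/(μ₂−λ) = 1/(11.15−3.5) = 0.13072 hr
W_total = W₁ + W₂ = 0.31153 + 0.13072 = 0.44225 hr

Final: 0.44225 hr


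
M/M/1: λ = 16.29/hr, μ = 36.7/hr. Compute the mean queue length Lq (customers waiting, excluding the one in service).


ρ = 16.29/36.7 = 0.4439
Lq = ρ²/(1−ρ) = 0.1970/0.5561 = 0.3543

Final: 0.3543


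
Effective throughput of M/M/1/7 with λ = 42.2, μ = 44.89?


ρ = 0.9401; P_K = (1−ρ)ρ^7/(1−ρ^8) = 0.099686
λ_eff = λ(1 − P_K) = 42.2·(1 − 0.099686) = 42.2·0.900314 = 37.9932 /hr

Final: 37.9932 /hr


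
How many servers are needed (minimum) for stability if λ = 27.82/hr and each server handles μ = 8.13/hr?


Stability requires cμ > λ ⇔ c > λ/μ.
λ/μ = 27.82/8.13 = 3.4219
Minimum integer c = ⌊3.4219⌋ + 1 = 4
Check: 4·8.13 = 32.52 > 27.82, while 3·8.13 = 24.39 ≤ 27.82

Final: 4 servers


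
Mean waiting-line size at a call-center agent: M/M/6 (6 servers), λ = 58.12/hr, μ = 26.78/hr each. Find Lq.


a = λ/μ = 2.1703; ρ = a/6 = 0.3617
P₀ = 0.113869
Lq = P₀·a^c·ρ / (c!·(1−ρ)²) = 0.113869·104.49372·0.3617/(720·0.40741)
= 0.01467

Final: 0.01467


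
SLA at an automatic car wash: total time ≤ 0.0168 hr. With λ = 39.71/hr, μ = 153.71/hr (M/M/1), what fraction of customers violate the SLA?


W ~ Exponential(μ−λ) for M/M/1.
μ − λ = 153.71 − 39.71 = 114.0000
P(W > t) = e^{−(μ−λ)t} = e^{−1.9152} = 0.147312

Final: 0.147312


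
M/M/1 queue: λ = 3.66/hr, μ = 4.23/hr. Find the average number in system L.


ρ = λ/μ = 3.66/4.23 = 0.8652
L = ρ/(1−ρ) = 0.8652/(1 − 0.8652) = 0.8652/0.1348 = 6.4211

Final: 6.4211


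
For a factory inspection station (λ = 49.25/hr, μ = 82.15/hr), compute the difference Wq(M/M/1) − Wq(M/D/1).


ρ = 49.25/82.15 = 0.5995
Wq(M/M/1) = ρ/(μ−λ) = 0.5995/32.90 = 0.01822 hr
Wq(M/D/1) = ρ/(2(μ−λ)) = 0.009111 hr
Savings = 0.01822 − 0.009111 = 0.009111 hr

Final: 0.009111 hr
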